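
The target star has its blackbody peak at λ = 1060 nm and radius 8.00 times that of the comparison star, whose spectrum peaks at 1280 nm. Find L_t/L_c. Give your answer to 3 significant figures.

136

Wien's law gives T ∝ 1/λ_max, so T_t/T_c = λ_c/λ_t = 1280/1060 = 1.208.
Then L ∝ R²T⁴ gives L_t/L_c = (8.00)² × (1.208)⁴ = 64.00 × 2.126 = 136.1.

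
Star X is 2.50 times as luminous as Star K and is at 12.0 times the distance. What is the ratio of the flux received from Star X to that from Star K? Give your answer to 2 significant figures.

0.017

F = L/(4πd²), so F_X/F_K = (L_X/L_K) / (d_X/d_K)²
= 2.50 / (12.0)² = 2.50 / 144.0 = 0.01736.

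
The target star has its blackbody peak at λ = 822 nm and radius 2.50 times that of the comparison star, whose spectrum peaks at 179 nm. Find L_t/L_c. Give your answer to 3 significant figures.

Wien's law gives T ∝ 1/λ_max, so T_t/T_c = λ_c/λ_t = 179/822 = 0.2178.
Then L ∝ R²T⁴ gives L_t/L_c = (2.50)² × (0.2178)⁴ = 6.250 × 0.002249 = 0.01405.

0.0141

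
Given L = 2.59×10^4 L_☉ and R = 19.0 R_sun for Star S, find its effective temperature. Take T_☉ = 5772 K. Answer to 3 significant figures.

1.68×10^4 K

T/T_☉ = (L/L_☉)^(1/4) / (R/R_☉)^(1/2)
T = 5772 × (2.59×10^4)^(1/4) / √(19.0) = 5772 × 12.69 / 4.359 = 1.680×10^4 K.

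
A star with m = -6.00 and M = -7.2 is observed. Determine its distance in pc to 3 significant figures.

17.4 pc

m − M = 5 log₁₀(d/10 pc)
-6.00 − (-7.2) = 1.20 = 5 log₁₀(d/10)
d = 10 × 10^(1.20/5) = 10 × 10^0.240 = 17.38 pc.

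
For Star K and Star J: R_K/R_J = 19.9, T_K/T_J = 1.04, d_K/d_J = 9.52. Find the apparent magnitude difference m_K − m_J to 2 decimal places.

-1.77

L_K/L_J = (19.9)²(1.04)⁴ = 463.3.
F_K/F_J = (L_K/L_J)/(d_K/d_J)² = 463.3/90.63 = 5.112.
m_K − m_J = −2.5 log₁₀(5.112) = -1.77.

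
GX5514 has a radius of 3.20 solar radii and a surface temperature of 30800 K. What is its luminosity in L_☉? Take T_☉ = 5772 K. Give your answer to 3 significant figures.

L/L_☉ = (R/R_☉)² (T/T_☉)⁴ = (3.20)² × (30800/5772)⁴
       = 10.24 × (5.336)⁴ = 10.24 × 810.8 = 8302.

8.30×10^3 L_☉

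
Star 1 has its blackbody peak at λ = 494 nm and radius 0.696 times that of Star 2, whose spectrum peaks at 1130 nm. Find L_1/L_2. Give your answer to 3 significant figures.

Wien's law gives T ∝ 1/λ_max, so T_1/T_2 = λ_2/λ_1 = 1130/494 = 2.287.
Then L ∝ R²T⁴ gives L_1/L_2 = (0.696)² × (2.287)⁴ = 0.4844 × 27.38 = 13.26.

13.3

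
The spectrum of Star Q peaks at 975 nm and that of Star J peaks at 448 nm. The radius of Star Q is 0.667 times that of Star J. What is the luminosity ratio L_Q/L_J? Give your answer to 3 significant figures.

Wien's law gives T ∝ 1/λ_max, so T_Q/T_J = λ_J/λ_Q = 448/975 = 0.4595.
Then L ∝ R²T⁴ gives L_Q/L_J = (0.667)² × (0.4595)⁴ = 0.4449 × 0.04458 = 0.01983.

0.0198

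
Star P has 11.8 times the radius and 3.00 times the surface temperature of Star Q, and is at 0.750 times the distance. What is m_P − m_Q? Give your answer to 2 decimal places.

-10.76

L_P/L_Q = (11.8)²(3.00)⁴ = 1.128×10^4.
F_P/F_Q = (L_P/L_Q)/(d_P/d_Q)² = 1.128×10^4/0.5625 = 2.005×10^4.
m_P − m_Q = −2.5 log₁₀(2.005×10^4) = -10.76.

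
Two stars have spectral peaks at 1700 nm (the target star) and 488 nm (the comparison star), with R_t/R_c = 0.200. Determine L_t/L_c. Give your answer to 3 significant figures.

Wien's law gives T ∝ 1/λ_max, so T_t/T_c = λ_c/λ_t = 488/1700 = 0.2871.
Then L ∝ R²T⁴ gives L_t/L_c = (0.200)² × (0.2871)⁴ = 0.04000 × 0.006790 = 2.716×10^-4.

2.72×10^-4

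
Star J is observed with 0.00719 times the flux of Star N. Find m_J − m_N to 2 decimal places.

m_J − m_N = −2.5 log₁₀(F_J/F_N) = −2.5 log₁₀(0.00719) = −2.5 × (-2.143) = 5.358.

5.36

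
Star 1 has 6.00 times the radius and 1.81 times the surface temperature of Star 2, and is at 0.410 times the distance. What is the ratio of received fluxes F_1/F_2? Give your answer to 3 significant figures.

L_1/L_2 = (R_1/R_2)²(T_1/T_2)⁴ = (6.00)² × (1.81)⁴ = 386.4.
F_1/F_2 = (L_1/L_2)/(d_1/d_2)² = 386.4 / (0.410)² = 2299.

2.30×10^3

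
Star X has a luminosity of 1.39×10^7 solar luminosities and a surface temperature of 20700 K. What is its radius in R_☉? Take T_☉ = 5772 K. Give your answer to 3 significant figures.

290 R_☉

R/R_☉ = √(L/L_☉) / (T/T_☉)² = √(1.39×10^7) / (3.586)²
       = 3728 / 12.86 = 289.9.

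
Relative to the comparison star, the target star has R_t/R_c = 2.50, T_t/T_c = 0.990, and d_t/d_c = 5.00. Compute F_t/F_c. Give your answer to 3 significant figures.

L_t/L_c = (R_t/R_c)²(T_t/T_c)⁴ = (2.50)² × (0.990)⁴ = 6.004.
F_t/F_c = (L_t/L_c)/(d_t/d_c)² = 6.004 / (5.00)² = 0.2401.

0.240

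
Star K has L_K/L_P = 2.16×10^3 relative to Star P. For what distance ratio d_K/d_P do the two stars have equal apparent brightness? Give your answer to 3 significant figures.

46.5

Equal flux requires L_K/d_K² = L_P/d_P², so d_K/d_P = √(L_K/L_P)
= √(2.16×10^3) = 46.48.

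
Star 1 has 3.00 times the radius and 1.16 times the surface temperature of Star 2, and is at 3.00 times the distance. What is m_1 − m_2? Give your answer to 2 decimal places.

-0.64

L_1/L_2 = (3.00)²(1.16)⁴ = 16.30.
F_1/F_2 = (L_1/L_2)/(d_1/d_2)² = 16.30/9.000 = 1.811.
m_1 − m_2 = −2.5 log₁₀(1.811) = -0.64.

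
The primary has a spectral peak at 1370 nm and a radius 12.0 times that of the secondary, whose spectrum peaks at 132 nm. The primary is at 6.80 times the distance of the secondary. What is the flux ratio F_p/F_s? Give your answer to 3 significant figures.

Wien's law: T_p/T_s = λ_s/λ_p = 132/1370 = 0.09635.
L_p/L_s = (R_p/R_s)²(T_p/T_s)⁴ = (12.0)²(0.09635)⁴ = 0.01241.
F_p/F_s = (L_p/L_s)/(d_p/d_s)² = 0.01241/(6.80)² = 2.684×10^-4.

2.68×10^-4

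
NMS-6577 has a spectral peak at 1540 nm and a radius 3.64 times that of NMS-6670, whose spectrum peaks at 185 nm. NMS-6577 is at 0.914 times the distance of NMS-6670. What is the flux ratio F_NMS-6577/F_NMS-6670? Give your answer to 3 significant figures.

Wien's law: T_NMS-6577/T_NMS-6670 = λ_NMS-6670/λ_NMS-6577 = 185/1540 = 0.1201.
L_NMS-6577/L_NMS-6670 = (R_NMS-6577/R_NMS-6670)²(T_NMS-6577/T_NMS-6670)⁴ = (3.64)²(0.1201)⁴ = 0.002759.
F_NMS-6577/F_NMS-6670 = (L_NMS-6577/L_NMS-6670)/(d_NMS-6577/d_NMS-6670)² = 0.002759/(0.914)² = 0.003303.

0.00330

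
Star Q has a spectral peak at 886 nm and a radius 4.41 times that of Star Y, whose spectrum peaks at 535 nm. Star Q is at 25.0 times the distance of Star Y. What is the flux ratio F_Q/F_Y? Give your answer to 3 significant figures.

0.00414

Wien's law: T_Q/T_Y = λ_Y/λ_Q = 535/886 = 0.6038.
L_Q/L_Y = (R_Q/R_Y)²(T_Q/T_Y)⁴ = (4.41)²(0.6038)⁴ = 2.586.
F_Q/F_Y = (L_Q/L_Y)/(d_Q/d_Y)² = 2.586/(25.0)² = 0.004137.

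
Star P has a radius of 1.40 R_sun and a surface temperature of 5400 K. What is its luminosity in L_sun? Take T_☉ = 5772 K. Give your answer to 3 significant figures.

1.50 L_sun

L/L_☉ = (R/R_☉)² (T/T_☉)⁴ = (1.40)² × (5400/5772)⁴
       = 1.960 × (0.9356)⁴ = 1.960 × 0.7661 = 1.502.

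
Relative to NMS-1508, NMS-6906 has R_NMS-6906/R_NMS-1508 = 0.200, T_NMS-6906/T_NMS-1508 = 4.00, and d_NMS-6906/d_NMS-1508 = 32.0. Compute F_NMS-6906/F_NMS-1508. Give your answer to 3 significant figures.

0.0100

L_NMS-6906/L_NMS-1508 = (R_NMS-6906/R_NMS-1508)²(T_NMS-6906/T_NMS-1508)⁴ = (0.200)² × (4.00)⁴ = 10.24.
F_NMS-6906/F_NMS-1508 = (L_NMS-6906/L_NMS-1508)/(d_NMS-6906/d_NMS-1508)² = 10.24 / (32.0)² = 0.01000.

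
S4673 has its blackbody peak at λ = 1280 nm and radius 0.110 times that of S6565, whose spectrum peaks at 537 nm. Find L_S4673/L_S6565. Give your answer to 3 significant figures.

3.75×10^-4

Wien's law gives T ∝ 1/λ_max, so T_S4673/T_S6565 = λ_S6565/λ_S4673 = 537/1280 = 0.4195.
Then L ∝ R²T⁴ gives L_S4673/L_S6565 = (0.110)² × (0.4195)⁴ = 0.01210 × 0.03098 = 3.748×10^-4.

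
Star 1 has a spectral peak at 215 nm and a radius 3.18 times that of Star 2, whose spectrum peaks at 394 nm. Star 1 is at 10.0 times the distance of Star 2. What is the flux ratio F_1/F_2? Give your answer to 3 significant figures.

1.14

Wien's law: T_1/T_2 = λ_2/λ_1 = 394/215 = 1.833.
L_1/L_2 = (R_1/R_2)²(T_1/T_2)⁴ = (3.18)²(1.833)⁴ = 114.0.
F_1/F_2 = (L_1/L_2)/(d_1/d_2)² = 114.0/(10.0)² = 1.140.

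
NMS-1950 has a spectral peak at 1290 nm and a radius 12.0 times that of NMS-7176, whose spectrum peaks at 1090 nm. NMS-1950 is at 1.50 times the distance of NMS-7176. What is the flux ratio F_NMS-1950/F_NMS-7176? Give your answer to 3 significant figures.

32.6

Wien's law: T_NMS-1950/T_NMS-7176 = λ_NMS-7176/λ_NMS-1950 = 1090/1290 = 0.8450.
L_NMS-1950/L_NMS-7176 = (R_NMS-1950/R_NMS-7176)²(T_NMS-1950/T_NMS-7176)⁴ = (12.0)²(0.8450)⁴ = 73.40.
F_NMS-1950/F_NMS-7176 = (L_NMS-1950/L_NMS-7176)/(d_NMS-1950/d_NMS-7176)² = 73.40/(1.50)² = 32.62.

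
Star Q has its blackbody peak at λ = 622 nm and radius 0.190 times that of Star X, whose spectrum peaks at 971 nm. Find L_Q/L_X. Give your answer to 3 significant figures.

0.214

Wien's law gives T ∝ 1/λ_max, so T_Q/T_X = λ_X/λ_Q = 971/622 = 1.561.
Then L ∝ R²T⁴ gives L_Q/L_X = (0.190)² × (1.561)⁴ = 0.03610 × 5.939 = 0.2144.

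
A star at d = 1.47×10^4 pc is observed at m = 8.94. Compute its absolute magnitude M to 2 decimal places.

-6.90

M = m − 5 log₁₀(d/10 pc) = 8.94 − 5 log₁₀(1.47×10^4/10)
  = 8.94 − 5 × 3.167 = 8.94 − 15.84 = -6.90.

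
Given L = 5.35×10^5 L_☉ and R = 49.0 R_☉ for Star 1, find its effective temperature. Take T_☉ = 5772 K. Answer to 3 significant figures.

2.23×10^4 K

T/T_☉ = (L/L_☉)^(1/4) / (R/R_☉)^(1/2)
T = 5772 × (5.35×10^5)^(1/4) / √(49.0) = 5772 × 27.05 / 7.000 = 2.230×10^4 K.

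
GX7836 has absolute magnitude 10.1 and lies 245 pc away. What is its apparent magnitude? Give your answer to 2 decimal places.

m = M + 5 log₁₀(d/10 pc) = 10.1 + 5 log₁₀(245/10)
  = 10.1 + 5 × 1.389 = 10.1 + 6.95 = 17.05.

17.05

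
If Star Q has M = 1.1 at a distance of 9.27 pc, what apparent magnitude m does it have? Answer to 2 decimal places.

m = M + 5 log₁₀(d/10 pc) = 1.1 + 5 log₁₀(9.27/10)
  = 1.1 + 5 × -0.033 = 1.1 + -0.16 = 0.94.

0.94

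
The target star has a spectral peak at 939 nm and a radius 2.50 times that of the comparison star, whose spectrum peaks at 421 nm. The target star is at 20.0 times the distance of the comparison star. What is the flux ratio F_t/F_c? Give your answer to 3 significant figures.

6.31×10^-4

Wien's law: T_t/T_c = λ_c/λ_t = 421/939 = 0.4483.
L_t/L_c = (R_t/R_c)²(T_t/T_c)⁴ = (2.50)²(0.4483)⁴ = 0.2525.
F_t/F_c = (L_t/L_c)/(d_t/d_c)² = 0.2525/(20.0)² = 6.314×10^-4.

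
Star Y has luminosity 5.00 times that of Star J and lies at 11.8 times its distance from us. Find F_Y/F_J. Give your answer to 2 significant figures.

0.036

F = L/(4πd²), so F_Y/F_J = (L_Y/L_J) / (d_Y/d_J)²
= 5.00 / (11.8)² = 5.00 / 139.2 = 0.03591.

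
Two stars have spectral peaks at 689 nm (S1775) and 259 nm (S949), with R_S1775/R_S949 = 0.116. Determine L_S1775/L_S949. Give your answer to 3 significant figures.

2.69×10^-4

Wien's law gives T ∝ 1/λ_max, so T_S1775/T_S949 = λ_S949/λ_S1775 = 259/689 = 0.3759.
Then L ∝ R²T⁴ gives L_S1775/L_S949 = (0.116)² × (0.3759)⁴ = 0.01346 × 0.01997 = 2.687×10^-4.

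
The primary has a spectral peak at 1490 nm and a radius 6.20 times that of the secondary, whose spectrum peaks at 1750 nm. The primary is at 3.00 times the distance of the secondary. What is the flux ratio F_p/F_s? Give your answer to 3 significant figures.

Wien's law: T_p/T_s = λ_s/λ_p = 1750/1490 = 1.174.
L_p/L_s = (R_p/R_s)²(T_p/T_s)⁴ = (6.20)²(1.174)⁴ = 73.15.
F_p/F_s = (L_p/L_s)/(d_p/d_s)² = 73.15/(3.00)² = 8.127.

8.13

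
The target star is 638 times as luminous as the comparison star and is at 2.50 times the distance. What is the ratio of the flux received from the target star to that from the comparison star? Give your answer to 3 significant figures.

F = L/(4πd²), so F_t/F_c = (L_t/L_c) / (d_t/d_c)²
= 638 / (2.50)² = 638 / 6.250 = 102.1.

102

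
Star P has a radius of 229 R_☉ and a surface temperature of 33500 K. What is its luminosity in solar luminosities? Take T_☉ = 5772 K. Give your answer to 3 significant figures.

L/L_☉ = (R/R_☉)² (T/T_☉)⁴ = (229)² × (33500/5772)⁴
       = 5.244×10^4 × (5.804)⁴ = 5.244×10^4 × 1135 = 5.950×10^7.

5.95×10^7 solar luminosities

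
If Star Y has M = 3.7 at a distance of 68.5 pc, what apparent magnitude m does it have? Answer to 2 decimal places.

m = M + 5 log₁₀(d/10 pc) = 3.7 + 5 log₁₀(68.5/10)
  = 3.7 + 5 × 0.836 = 3.7 + 4.18 = 7.88.

7.88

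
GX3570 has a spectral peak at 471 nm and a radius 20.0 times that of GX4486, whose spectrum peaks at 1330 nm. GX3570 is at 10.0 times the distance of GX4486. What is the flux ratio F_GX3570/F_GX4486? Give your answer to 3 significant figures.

Wien's law: T_GX3570/T_GX4486 = λ_GX4486/λ_GX3570 = 1330/471 = 2.824.
L_GX3570/L_GX4486 = (R_GX3570/R_GX4486)²(T_GX3570/T_GX4486)⁴ = (20.0)²(2.824)⁴ = 2.543×10^4.
F_GX3570/F_GX4486 = (L_GX3570/L_GX4486)/(d_GX3570/d_GX4486)² = 2.543×10^4/(10.0)² = 254.3.

254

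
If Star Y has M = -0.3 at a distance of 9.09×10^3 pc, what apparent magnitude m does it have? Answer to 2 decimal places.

14.49

m = M + 5 log₁₀(d/10 pc) = -0.3 + 5 log₁₀(9.09×10^3/10)
  = -0.3 + 5 × 2.959 = -0.3 + 14.79 = 14.49.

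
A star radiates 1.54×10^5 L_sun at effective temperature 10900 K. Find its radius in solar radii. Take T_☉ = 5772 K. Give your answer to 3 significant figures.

R/R_☉ = √(L/L_☉) / (T/T_☉)² = √(1.54×10^5) / (1.888)²
       = 392.4 / 3.566 = 110.0.

110 solar radii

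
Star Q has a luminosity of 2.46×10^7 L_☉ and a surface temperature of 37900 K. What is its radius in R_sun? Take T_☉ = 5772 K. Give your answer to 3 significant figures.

115 R_sun

R/R_☉ = √(L/L_☉) / (T/T_☉)² = √(2.46×10^7) / (6.566)²
       = 4960 / 43.11 = 115.0.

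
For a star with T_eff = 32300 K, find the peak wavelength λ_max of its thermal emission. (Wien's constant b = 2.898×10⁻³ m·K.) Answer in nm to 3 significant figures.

89.7 nm

λ_max = b/T = 2.898×10⁻³ / 32300 = 8.97×10^-8 m = 89.72 nm.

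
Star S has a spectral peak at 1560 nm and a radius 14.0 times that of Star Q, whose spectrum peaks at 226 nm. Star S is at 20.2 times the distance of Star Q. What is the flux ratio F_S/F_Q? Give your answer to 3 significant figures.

2.12×10^-4

Wien's law: T_S/T_Q = λ_Q/λ_S = 226/1560 = 0.1449.
L_S/L_Q = (R_S/R_Q)²(T_S/T_Q)⁴ = (14.0)²(0.1449)⁴ = 0.08634.
F_S/F_Q = (L_S/L_Q)/(d_S/d_Q)² = 0.08634/(20.2)² = 2.116×10^-4.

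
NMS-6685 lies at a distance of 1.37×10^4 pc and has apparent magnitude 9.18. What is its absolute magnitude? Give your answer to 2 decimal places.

-6.50

M = m − 5 log₁₀(d/10 pc) = 9.18 − 5 log₁₀(1.37×10^4/10)
  = 9.18 − 5 × 3.137 = 9.18 − 15.68 = -6.50.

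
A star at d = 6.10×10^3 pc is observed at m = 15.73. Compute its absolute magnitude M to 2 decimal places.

1.80

M = m − 5 log₁₀(d/10 pc) = 15.73 − 5 log₁₀(6.10×10^3/10)
  = 15.73 − 5 × 2.785 = 15.73 − 13.93 = 1.80.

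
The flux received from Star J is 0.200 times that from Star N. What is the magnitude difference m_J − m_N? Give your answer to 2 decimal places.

m_J − m_N = −2.5 log₁₀(F_J/F_N) = −2.5 log₁₀(0.200) = −2.5 × (-0.699) = 1.747.

1.75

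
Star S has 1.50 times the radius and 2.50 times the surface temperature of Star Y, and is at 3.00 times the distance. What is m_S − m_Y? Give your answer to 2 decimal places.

-2.47

L_S/L_Y = (1.50)²(2.50)⁴ = 87.89.
F_S/F_Y = (L_S/L_Y)/(d_S/d_Y)² = 87.89/9.000 = 9.766.
m_S − m_Y = −2.5 log₁₀(9.766) = -2.47.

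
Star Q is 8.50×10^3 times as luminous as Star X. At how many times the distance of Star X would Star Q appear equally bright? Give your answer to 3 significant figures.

Equal flux requires L_Q/d_Q² = L_X/d_X², so d_Q/d_X = √(L_Q/L_X)
= √(8.50×10^3) = 92.20.

92.2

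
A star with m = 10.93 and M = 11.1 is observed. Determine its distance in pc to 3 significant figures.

9.25 pc

m − M = 5 log₁₀(d/10 pc)
10.93 − (11.1) = -0.17 = 5 log₁₀(d/10)
d = 10 × 10^(-0.17/5) = 10 × 10^-0.034 = 9.247 pc.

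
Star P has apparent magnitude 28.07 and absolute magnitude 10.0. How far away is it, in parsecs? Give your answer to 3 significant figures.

4.11×10^4 pc

m − M = 5 log₁₀(d/10 pc)
28.07 − (10.0) = 18.07 = 5 log₁₀(d/10)
d = 10 × 10^(18.07/5) = 10 × 10^3.614 = 4.111×10^4 pc.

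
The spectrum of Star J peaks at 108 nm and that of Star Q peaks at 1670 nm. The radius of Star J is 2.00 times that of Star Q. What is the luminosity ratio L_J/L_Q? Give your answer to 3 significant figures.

2.29×10^5

Wien's law gives T ∝ 1/λ_max, so T_J/T_Q = λ_Q/λ_J = 1670/108 = 15.46.
Then L ∝ R²T⁴ gives L_J/L_Q = (2.00)² × (15.46)⁴ = 4.000 × 5.717×10^4 = 2.287×10^5.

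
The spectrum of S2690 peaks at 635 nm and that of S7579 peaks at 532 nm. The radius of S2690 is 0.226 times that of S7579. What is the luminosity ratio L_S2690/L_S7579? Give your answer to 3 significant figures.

0.0252

Wien's law gives T ∝ 1/λ_max, so T_S2690/T_S7579 = λ_S7579/λ_S2690 = 532/635 = 0.8378.
Then L ∝ R²T⁴ gives L_S2690/L_S7579 = (0.226)² × (0.8378)⁴ = 0.05108 × 0.4927 = 0.02516.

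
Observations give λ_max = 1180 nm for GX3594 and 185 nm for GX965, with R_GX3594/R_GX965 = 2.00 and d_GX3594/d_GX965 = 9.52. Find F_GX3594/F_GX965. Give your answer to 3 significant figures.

2.67×10^-5

Wien's law: T_GX3594/T_GX965 = λ_GX965/λ_GX3594 = 185/1180 = 0.1568.
L_GX3594/L_GX965 = (R_GX3594/R_GX965)²(T_GX3594/T_GX965)⁴ = (2.00)²(0.1568)⁴ = 0.002417.
F_GX3594/F_GX965 = (L_GX3594/L_GX965)/(d_GX3594/d_GX965)² = 0.002417/(9.52)² = 2.667×10^-5.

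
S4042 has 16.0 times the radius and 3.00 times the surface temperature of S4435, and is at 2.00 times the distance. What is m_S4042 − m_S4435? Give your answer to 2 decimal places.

-9.29

L_S4042/L_S4435 = (16.0)²(3.00)⁴ = 2.074×10^4.
F_S4042/F_S4435 = (L_S4042/L_S4435)/(d_S4042/d_S4435)² = 2.074×10^4/4.000 = 5184.
m_S4042 − m_S4435 = −2.5 log₁₀(5184) = -9.29.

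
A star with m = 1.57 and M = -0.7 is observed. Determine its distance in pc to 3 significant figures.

28.4 pc

m − M = 5 log₁₀(d/10 pc)
1.57 − (-0.7) = 2.27 = 5 log₁₀(d/10)
d = 10 × 10^(2.27/5) = 10 × 10^0.454 = 28.44 pc.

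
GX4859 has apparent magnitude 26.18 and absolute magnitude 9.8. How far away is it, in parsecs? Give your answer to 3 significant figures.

1.89×10^4 pc

m − M = 5 log₁₀(d/10 pc)
26.18 − (9.8) = 16.38 = 5 log₁₀(d/10)
d = 10 × 10^(16.38/5) = 10 × 10^3.276 = 1.888×10^4 pc.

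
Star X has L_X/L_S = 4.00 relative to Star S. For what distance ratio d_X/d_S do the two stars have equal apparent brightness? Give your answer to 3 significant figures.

2.00

Equal flux requires L_X/d_X² = L_S/d_S², so d_X/d_S = √(L_X/L_S)
= √(4.00) = 2.000.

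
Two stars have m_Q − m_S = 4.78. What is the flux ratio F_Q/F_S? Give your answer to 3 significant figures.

F_Q/F_S = 10^(−(m_Q − m_S)/2.5) = 10^(-4.78/2.5) = 10^-1.912 = 0.01225.

0.0122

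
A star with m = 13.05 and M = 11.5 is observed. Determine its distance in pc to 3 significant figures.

20.4 pc

m − M = 5 log₁₀(d/10 pc)
13.05 − (11.5) = 1.55 = 5 log₁₀(d/10)
d = 10 × 10^(1.55/5) = 10 × 10^0.310 = 20.42 pc.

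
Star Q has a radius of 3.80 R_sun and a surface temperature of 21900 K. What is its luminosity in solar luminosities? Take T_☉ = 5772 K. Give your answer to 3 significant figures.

2.99×10^3 solar luminosities

L/L_☉ = (R/R_☉)² (T/T_☉)⁴ = (3.80)² × (21900/5772)⁴
       = 14.44 × (3.794)⁴ = 14.44 × 207.2 = 2993.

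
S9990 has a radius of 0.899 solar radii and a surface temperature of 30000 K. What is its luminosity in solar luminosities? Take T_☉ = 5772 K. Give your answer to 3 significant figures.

L/L_☉ = (R/R_☉)² (T/T_☉)⁴ = (0.899)² × (30000/5772)⁴
       = 0.8082 × (5.198)⁴ = 0.8082 × 729.8 = 589.8.

590 solar luminosities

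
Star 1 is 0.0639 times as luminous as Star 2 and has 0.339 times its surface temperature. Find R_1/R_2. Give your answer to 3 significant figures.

L ∝ R²T⁴ gives R ∝ √L / T², so
R_1/R_2 = √(0.0639) / (0.339)² = 0.2528 / 0.1149 = 2.200.

2.20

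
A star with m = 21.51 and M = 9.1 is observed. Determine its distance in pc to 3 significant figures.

3.03×10^3 pc

m − M = 5 log₁₀(d/10 pc)
21.51 − (9.1) = 12.41 = 5 log₁₀(d/10)
d = 10 × 10^(12.41/5) = 10 × 10^2.482 = 3034 pc.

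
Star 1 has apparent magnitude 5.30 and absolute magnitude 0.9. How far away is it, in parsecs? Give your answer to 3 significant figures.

75.9 pc

m − M = 5 log₁₀(d/10 pc)
5.30 − (0.9) = 4.40 = 5 log₁₀(d/10)
d = 10 × 10^(4.40/5) = 10 × 10^0.880 = 75.86 pc.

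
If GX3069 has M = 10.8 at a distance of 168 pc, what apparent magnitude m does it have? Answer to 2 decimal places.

m = M + 5 log₁₀(d/10 pc) = 10.8 + 5 log₁₀(168/10)
  = 10.8 + 5 × 1.225 = 10.8 + 6.13 = 16.93.

16.93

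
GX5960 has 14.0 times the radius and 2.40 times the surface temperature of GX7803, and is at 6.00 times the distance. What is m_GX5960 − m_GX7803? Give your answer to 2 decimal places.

L_GX5960/L_GX7803 = (14.0)²(2.40)⁴ = 6503.
F_GX5960/F_GX7803 = (L_GX5960/L_GX7803)/(d_GX5960/d_GX7803)² = 6503/36.00 = 180.6.
m_GX5960 − m_GX7803 = −2.5 log₁₀(180.6) = -5.64.

-5.64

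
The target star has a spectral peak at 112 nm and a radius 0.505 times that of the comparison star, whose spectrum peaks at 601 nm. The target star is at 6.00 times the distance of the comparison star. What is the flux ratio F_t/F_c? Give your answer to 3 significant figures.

Wien's law: T_t/T_c = λ_c/λ_t = 601/112 = 5.366.
L_t/L_c = (R_t/R_c)²(T_t/T_c)⁴ = (0.505)²(5.366)⁴ = 211.5.
F_t/F_c = (L_t/L_c)/(d_t/d_c)² = 211.5/(6.00)² = 5.874.

5.87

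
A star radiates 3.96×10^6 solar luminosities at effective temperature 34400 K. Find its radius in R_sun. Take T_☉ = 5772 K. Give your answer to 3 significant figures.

56.0 R_sun

R/R_☉ = √(L/L_☉) / (T/T_☉)² = √(3.96×10^6) / (5.960)²
       = 1990 / 35.52 = 56.03.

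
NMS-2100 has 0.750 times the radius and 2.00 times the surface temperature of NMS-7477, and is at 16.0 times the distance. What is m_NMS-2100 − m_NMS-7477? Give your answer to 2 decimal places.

L_NMS-2100/L_NMS-7477 = (0.750)²(2.00)⁴ = 9.000.
F_NMS-2100/F_NMS-7477 = (L_NMS-2100/L_NMS-7477)/(d_NMS-2100/d_NMS-7477)² = 9.000/256.0 = 0.03516.
m_NMS-2100 − m_NMS-7477 = −2.5 log₁₀(0.03516) = 3.63.

3.63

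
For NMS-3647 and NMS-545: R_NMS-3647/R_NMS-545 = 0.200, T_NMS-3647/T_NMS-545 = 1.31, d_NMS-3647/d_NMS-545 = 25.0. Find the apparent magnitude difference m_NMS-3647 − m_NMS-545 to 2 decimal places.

9.31

L_NMS-3647/L_NMS-545 = (0.200)²(1.31)⁴ = 0.1178.
F_NMS-3647/F_NMS-545 = (L_NMS-3647/L_NMS-545)/(d_NMS-3647/d_NMS-545)² = 0.1178/625.0 = 1.885×10^-4.
m_NMS-3647 − m_NMS-545 = −2.5 log₁₀(1.885×10^-4) = 9.31.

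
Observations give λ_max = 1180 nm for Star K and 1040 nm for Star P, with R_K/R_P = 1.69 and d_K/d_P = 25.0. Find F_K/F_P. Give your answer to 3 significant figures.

0.00276

Wien's law: T_K/T_P = λ_P/λ_K = 1040/1180 = 0.8814.
L_K/L_P = (R_K/R_P)²(T_K/T_P)⁴ = (1.69)²(0.8814)⁴ = 1.723.
F_K/F_P = (L_K/L_P)/(d_K/d_P)² = 1.723/(25.0)² = 0.002757.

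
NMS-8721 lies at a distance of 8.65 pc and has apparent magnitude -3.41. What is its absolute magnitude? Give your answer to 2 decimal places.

-3.10

M = m − 5 log₁₀(d/10 pc) = -3.41 − 5 log₁₀(8.65/10)
  = -3.41 − 5 × -0.063 = -3.41 − -0.31 = -3.10.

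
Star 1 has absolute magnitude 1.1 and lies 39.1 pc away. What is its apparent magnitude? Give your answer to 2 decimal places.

4.06

m = M + 5 log₁₀(d/10 pc) = 1.1 + 5 log₁₀(39.1/10)
  = 1.1 + 5 × 0.592 = 1.1 + 2.96 = 4.06.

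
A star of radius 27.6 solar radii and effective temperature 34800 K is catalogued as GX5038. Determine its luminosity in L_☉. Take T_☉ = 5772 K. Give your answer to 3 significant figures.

1.01×10^6 L_☉

L/L_☉ = (R/R_☉)² (T/T_☉)⁴ = (27.6)² × (34800/5772)⁴
       = 761.8 × (6.029)⁴ = 761.8 × 1321 = 1.007×10^6.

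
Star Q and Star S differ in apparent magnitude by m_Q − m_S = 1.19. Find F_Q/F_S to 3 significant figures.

0.334

F_Q/F_S = 10^(−(m_Q − m_S)/2.5) = 10^(-1.19/2.5) = 10^-0.476 = 0.3342.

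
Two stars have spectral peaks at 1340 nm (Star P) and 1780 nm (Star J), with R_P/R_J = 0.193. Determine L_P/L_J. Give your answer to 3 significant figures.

0.116

Wien's law gives T ∝ 1/λ_max, so T_P/T_J = λ_J/λ_P = 1780/1340 = 1.328.
Then L ∝ R²T⁴ gives L_P/L_J = (0.193)² × (1.328)⁴ = 0.03725 × 3.114 = 0.1160.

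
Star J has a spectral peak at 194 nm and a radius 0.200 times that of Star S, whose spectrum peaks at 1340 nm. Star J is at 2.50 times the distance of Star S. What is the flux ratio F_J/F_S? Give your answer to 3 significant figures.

Wien's law: T_J/T_S = λ_S/λ_J = 1340/194 = 6.907.
L_J/L_S = (R_J/R_S)²(T_J/T_S)⁴ = (0.200)²(6.907)⁴ = 91.05.
F_J/F_S = (L_J/L_S)/(d_J/d_S)² = 91.05/(2.50)² = 14.57.

14.6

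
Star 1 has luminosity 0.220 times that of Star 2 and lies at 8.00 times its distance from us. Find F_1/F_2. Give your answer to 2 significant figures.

F = L/(4πd²), so F_1/F_2 = (L_1/L_2) / (d_1/d_2)²
= 0.220 / (8.00)² = 0.220 / 64.00 = 0.003438.

0.0034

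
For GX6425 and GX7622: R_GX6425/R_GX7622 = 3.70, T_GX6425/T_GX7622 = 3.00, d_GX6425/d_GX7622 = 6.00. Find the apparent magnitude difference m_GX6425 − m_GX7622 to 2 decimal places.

-3.72

L_GX6425/L_GX7622 = (3.70)²(3.00)⁴ = 1109.
F_GX6425/F_GX7622 = (L_GX6425/L_GX7622)/(d_GX6425/d_GX7622)² = 1109/36.00 = 30.80.
m_GX6425 − m_GX7622 = −2.5 log₁₀(30.80) = -3.72.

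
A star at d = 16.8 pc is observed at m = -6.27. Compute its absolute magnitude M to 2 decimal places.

-7.40

M = m − 5 log₁₀(d/10 pc) = -6.27 − 5 log₁₀(16.8/10)
  = -6.27 − 5 × 0.225 = -6.27 − 1.13 = -7.40.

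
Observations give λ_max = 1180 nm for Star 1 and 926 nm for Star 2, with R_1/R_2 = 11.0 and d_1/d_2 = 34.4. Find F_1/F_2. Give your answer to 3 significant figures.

Wien's law: T_1/T_2 = λ_2/λ_1 = 926/1180 = 0.7847.
L_1/L_2 = (R_1/R_2)²(T_1/T_2)⁴ = (11.0)²(0.7847)⁴ = 45.89.
F_1/F_2 = (L_1/L_2)/(d_1/d_2)² = 45.89/(34.4)² = 0.03878.

0.0388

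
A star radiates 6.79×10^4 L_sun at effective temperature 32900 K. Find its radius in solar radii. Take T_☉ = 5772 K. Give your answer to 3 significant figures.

8.02 solar radii

R/R_☉ = √(L/L_☉) / (T/T_☉)² = √(6.79×10^4) / (5.700)²
       = 260.6 / 32.49 = 8.020.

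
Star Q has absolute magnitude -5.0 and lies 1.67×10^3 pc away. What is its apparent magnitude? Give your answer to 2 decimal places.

6.11

m = M + 5 log₁₀(d/10 pc) = -5.0 + 5 log₁₀(1.67×10^3/10)
  = -5.0 + 5 × 2.223 = -5.0 + 11.11 = 6.11.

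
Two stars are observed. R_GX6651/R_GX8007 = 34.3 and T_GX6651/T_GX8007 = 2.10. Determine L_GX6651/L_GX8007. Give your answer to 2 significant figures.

2.3×10^4

From the Stefan–Boltzmann law, L ∝ R²T⁴, so
L_GX6651/L_GX8007 = (R_GX6651/R_GX8007)² (T_GX6651/T_GX8007)⁴ = (34.3)² × (2.10)⁴ = 1176 × 19.45 = 2.288×10^4.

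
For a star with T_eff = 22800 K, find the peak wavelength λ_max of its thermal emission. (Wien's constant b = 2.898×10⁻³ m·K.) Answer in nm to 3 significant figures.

λ_max = b/T = 2.898×10⁻³ / 22800 = 1.27×10^-7 m = 127.1 nm.

127 nm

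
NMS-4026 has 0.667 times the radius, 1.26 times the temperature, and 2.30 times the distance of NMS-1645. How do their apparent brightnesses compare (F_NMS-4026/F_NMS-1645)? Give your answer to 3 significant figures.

0.212

L_NMS-4026/L_NMS-1645 = (R_NMS-4026/R_NMS-1645)²(T_NMS-4026/T_NMS-1645)⁴ = (0.667)² × (1.26)⁴ = 1.121.
F_NMS-4026/F_NMS-1645 = (L_NMS-4026/L_NMS-1645)/(d_NMS-4026/d_NMS-1645)² = 1.121 / (2.30)² = 0.2120.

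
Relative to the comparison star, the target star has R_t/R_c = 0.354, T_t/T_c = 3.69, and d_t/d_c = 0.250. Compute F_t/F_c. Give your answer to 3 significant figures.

L_t/L_c = (R_t/R_c)²(T_t/T_c)⁴ = (0.354)² × (3.69)⁴ = 23.23.
F_t/F_c = (L_t/L_c)/(d_t/d_c)² = 23.23 / (0.250)² = 371.7.

372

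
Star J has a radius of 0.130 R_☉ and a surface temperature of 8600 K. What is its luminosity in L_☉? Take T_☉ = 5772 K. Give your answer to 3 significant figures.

0.0833 L_☉

L/L_☉ = (R/R_☉)² (T/T_☉)⁴ = (0.130)² × (8600/5772)⁴
       = 0.01690 × (1.490)⁴ = 0.01690 × 4.928 = 0.08329.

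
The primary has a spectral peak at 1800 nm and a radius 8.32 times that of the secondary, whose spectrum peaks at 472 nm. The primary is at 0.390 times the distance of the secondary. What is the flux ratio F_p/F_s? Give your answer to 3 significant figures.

Wien's law: T_p/T_s = λ_s/λ_p = 472/1800 = 0.2622.
L_p/L_s = (R_p/R_s)²(T_p/T_s)⁴ = (8.32)²(0.2622)⁴ = 0.3273.
F_p/F_s = (L_p/L_s)/(d_p/d_s)² = 0.3273/(0.390)² = 2.152.

2.15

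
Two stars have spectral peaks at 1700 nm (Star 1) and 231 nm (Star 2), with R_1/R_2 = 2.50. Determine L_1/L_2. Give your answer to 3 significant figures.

0.00213

Wien's law gives T ∝ 1/λ_max, so T_1/T_2 = λ_2/λ_1 = 231/1700 = 0.1359.
Then L ∝ R²T⁴ gives L_1/L_2 = (2.50)² × (0.1359)⁴ = 6.250 × 3.409×10^-4 = 0.002131.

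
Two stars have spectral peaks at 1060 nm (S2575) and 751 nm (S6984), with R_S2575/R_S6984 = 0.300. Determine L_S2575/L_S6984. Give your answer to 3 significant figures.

0.0227

Wien's law gives T ∝ 1/λ_max, so T_S2575/T_S6984 = λ_S6984/λ_S2575 = 751/1060 = 0.7085.
Then L ∝ R²T⁴ gives L_S2575/L_S6984 = (0.300)² × (0.7085)⁴ = 0.09000 × 0.2520 = 0.02268.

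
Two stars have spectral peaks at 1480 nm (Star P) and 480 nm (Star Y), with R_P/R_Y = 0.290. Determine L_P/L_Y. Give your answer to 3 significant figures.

9.30×10^-4

Wien's law gives T ∝ 1/λ_max, so T_P/T_Y = λ_Y/λ_P = 480/1480 = 0.3243.
Then L ∝ R²T⁴ gives L_P/L_Y = (0.290)² × (0.3243)⁴ = 0.08410 × 0.01106 = 9.305×10^-4.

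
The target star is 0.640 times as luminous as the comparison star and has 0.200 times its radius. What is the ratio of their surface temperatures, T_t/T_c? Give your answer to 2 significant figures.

L ∝ R²T⁴ gives T ∝ (L/R²)^(1/4), so
T_t/T_c = (0.640 / 0.200²)^(1/4) = (16.00)^(1/4) = 2.000.

2.0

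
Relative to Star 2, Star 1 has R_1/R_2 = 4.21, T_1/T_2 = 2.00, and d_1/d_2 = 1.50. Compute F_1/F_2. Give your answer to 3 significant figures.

126

L_1/L_2 = (R_1/R_2)²(T_1/T_2)⁴ = (4.21)² × (2.00)⁴ = 283.6.
F_1/F_2 = (L_1/L_2)/(d_1/d_2)² = 283.6 / (1.50)² = 126.0.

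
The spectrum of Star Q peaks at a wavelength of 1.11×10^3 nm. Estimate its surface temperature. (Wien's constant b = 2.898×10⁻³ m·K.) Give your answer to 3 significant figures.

T = b/λ_max = 2.898×10⁻³ / (1.11×10^3×10⁻⁹) = 2611 K.

2.61×10^3 K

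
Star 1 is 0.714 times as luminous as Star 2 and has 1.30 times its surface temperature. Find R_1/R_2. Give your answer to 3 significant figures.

L ∝ R²T⁴ gives R ∝ √L / T², so
R_1/R_2 = √(0.714) / (1.30)² = 0.8450 / 1.690 = 0.5000.

0.500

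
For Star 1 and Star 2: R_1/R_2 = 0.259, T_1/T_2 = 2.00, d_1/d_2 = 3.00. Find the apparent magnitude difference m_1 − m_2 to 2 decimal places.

L_1/L_2 = (0.259)²(2.00)⁴ = 1.073.
F_1/F_2 = (L_1/L_2)/(d_1/d_2)² = 1.073/9.000 = 0.1193.
m_1 − m_2 = −2.5 log₁₀(0.1193) = 2.31.

2.31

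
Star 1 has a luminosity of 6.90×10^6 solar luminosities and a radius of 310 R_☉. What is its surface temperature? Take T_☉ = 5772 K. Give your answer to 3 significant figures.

1.68×10^4 K

T/T_☉ = (L/L_☉)^(1/4) / (R/R_☉)^(1/2)
T = 5772 × (6.90×10^6)^(1/4) / √(310) = 5772 × 51.25 / 17.61 = 1.680×10^4 K.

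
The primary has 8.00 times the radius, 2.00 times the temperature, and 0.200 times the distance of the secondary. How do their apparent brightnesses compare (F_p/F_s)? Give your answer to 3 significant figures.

2.56×10^4

L_p/L_s = (R_p/R_s)²(T_p/T_s)⁴ = (8.00)² × (2.00)⁴ = 1024.
F_p/F_s = (L_p/L_s)/(d_p/d_s)² = 1024 / (0.200)² = 2.560×10^4.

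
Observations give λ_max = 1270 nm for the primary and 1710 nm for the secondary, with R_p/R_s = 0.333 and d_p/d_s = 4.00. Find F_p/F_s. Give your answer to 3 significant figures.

0.0228

Wien's law: T_p/T_s = λ_s/λ_p = 1710/1270 = 1.346.
L_p/L_s = (R_p/R_s)²(T_p/T_s)⁴ = (0.333)²(1.346)⁴ = 0.3645.
F_p/F_s = (L_p/L_s)/(d_p/d_s)² = 0.3645/(4.00)² = 0.02278.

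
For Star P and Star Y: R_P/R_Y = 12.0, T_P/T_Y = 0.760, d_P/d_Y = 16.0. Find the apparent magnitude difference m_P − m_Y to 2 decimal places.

L_P/L_Y = (12.0)²(0.760)⁴ = 48.04.
F_P/F_Y = (L_P/L_Y)/(d_P/d_Y)² = 48.04/256.0 = 0.1877.
m_P − m_Y = −2.5 log₁₀(0.1877) = 1.82.

1.82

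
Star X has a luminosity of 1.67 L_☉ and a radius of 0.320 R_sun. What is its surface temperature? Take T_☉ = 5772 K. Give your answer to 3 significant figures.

1.16×10^4 K

T/T_☉ = (L/L_☉)^(1/4) / (R/R_☉)^(1/2)
T = 5772 × (1.67)^(1/4) / √(0.320) = 5772 × 1.137 / 0.5657 = 1.160×10^4 K.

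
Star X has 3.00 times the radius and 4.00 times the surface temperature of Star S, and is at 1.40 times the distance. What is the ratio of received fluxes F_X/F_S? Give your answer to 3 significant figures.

1.18×10^3

L_X/L_S = (R_X/R_S)²(T_X/T_S)⁴ = (3.00)² × (4.00)⁴ = 2304.
F_X/F_S = (L_X/L_S)/(d_X/d_S)² = 2304 / (1.40)² = 1176.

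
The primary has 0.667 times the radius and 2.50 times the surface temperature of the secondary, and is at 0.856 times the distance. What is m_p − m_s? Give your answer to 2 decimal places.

L_p/L_s = (0.667)²(2.50)⁴ = 17.38.
F_p/F_s = (L_p/L_s)/(d_p/d_s)² = 17.38/0.7327 = 23.72.
m_p − m_s = −2.5 log₁₀(23.72) = -3.44.

-3.44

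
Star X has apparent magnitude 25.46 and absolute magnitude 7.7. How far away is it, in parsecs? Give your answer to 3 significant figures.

3.56×10^4 pc

m − M = 5 log₁₀(d/10 pc)
25.46 − (7.7) = 17.76 = 5 log₁₀(d/10)
d = 10 × 10^(17.76/5) = 10 × 10^3.552 = 3.565×10^4 pc.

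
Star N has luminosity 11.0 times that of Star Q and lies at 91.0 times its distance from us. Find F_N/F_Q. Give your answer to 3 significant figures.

0.00133

F = L/(4πd²), so F_N/F_Q = (L_N/L_Q) / (d_N/d_Q)²
= 11.0 / (91.0)² = 11.0 / 8281 = 0.001328.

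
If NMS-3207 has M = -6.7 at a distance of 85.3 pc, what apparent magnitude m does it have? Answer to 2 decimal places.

m = M + 5 log₁₀(d/10 pc) = -6.7 + 5 log₁₀(85.3/10)
  = -6.7 + 5 × 0.931 = -6.7 + 4.65 = -2.05.

-2.05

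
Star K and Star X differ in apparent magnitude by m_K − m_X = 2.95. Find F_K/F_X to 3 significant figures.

F_K/F_X = 10^(−(m_K − m_X)/2.5) = 10^(-2.95/2.5) = 10^-1.180 = 0.06607.

0.0661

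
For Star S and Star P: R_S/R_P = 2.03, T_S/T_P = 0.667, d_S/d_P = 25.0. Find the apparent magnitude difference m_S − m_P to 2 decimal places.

L_S/L_P = (2.03)²(0.667)⁴ = 0.8156.
F_S/F_P = (L_S/L_P)/(d_S/d_P)² = 0.8156/625.0 = 0.001305.
m_S − m_P = −2.5 log₁₀(0.001305) = 7.21.

7.21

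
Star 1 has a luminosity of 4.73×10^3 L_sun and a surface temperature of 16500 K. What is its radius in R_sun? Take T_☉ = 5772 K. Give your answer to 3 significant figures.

8.42 R_sun

R/R_☉ = √(L/L_☉) / (T/T_☉)² = √(4.73×10^3) / (2.859)²
       = 68.77 / 8.172 = 8.416.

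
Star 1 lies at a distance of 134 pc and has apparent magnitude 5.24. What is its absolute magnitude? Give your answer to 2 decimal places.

M = m − 5 log₁₀(d/10 pc) = 5.24 − 5 log₁₀(134/10)
  = 5.24 − 5 × 1.127 = 5.24 − 5.64 = -0.40.

-0.40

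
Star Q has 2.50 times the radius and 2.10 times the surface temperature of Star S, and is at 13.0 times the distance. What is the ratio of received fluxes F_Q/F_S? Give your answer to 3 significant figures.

L_Q/L_S = (R_Q/R_S)²(T_Q/T_S)⁴ = (2.50)² × (2.10)⁴ = 121.6.
F_Q/F_S = (L_Q/L_S)/(d_Q/d_S)² = 121.6 / (13.0)² = 0.7192.

0.719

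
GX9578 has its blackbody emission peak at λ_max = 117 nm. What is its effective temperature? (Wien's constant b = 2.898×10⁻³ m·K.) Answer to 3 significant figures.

2.48×10^4 K

T = b/λ_max = 2.898×10⁻³ / (117×10⁻⁹) = 2.477×10^4 K.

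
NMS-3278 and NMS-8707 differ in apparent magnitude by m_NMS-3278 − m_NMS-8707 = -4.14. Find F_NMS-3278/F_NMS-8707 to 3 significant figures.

F_NMS-3278/F_NMS-8707 = 10^(−(m_NMS-3278 − m_NMS-8707)/2.5) = 10^(4.14/2.5) = 10^1.656 = 45.29.

45.3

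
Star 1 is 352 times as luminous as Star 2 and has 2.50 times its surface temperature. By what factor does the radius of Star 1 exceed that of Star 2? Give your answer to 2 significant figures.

L ∝ R²T⁴ gives R ∝ √L / T², so
R_1/R_2 = √(352) / (2.50)² = 18.76 / 6.250 = 3.002.

3.0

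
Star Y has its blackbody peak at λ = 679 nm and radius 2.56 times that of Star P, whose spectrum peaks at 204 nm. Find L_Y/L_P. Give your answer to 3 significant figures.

0.0534

Wien's law gives T ∝ 1/λ_max, so T_Y/T_P = λ_P/λ_Y = 204/679 = 0.3004.
Then L ∝ R²T⁴ gives L_Y/L_P = (2.56)² × (0.3004)⁴ = 6.554 × 0.008148 = 0.05340.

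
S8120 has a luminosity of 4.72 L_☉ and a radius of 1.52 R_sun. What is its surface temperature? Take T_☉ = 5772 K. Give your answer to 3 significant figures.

T/T_☉ = (L/L_☉)^(1/4) / (R/R_☉)^(1/2)
T = 5772 × (4.72)^(1/4) / √(1.52) = 5772 × 1.474 / 1.233 = 6901 K.

6.90×10^3 K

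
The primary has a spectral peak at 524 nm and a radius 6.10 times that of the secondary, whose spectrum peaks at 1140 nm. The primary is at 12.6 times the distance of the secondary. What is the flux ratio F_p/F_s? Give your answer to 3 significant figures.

Wien's law: T_p/T_s = λ_s/λ_p = 1140/524 = 2.176.
L_p/L_s = (R_p/R_s)²(T_p/T_s)⁴ = (6.10)²(2.176)⁴ = 833.6.
F_p/F_s = (L_p/L_s)/(d_p/d_s)² = 833.6/(12.6)² = 5.251.

5.25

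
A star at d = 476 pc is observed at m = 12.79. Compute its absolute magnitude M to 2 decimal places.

M = m − 5 log₁₀(d/10 pc) = 12.79 − 5 log₁₀(476/10)
  = 12.79 − 5 × 1.678 = 12.79 − 8.39 = 4.40.

4.40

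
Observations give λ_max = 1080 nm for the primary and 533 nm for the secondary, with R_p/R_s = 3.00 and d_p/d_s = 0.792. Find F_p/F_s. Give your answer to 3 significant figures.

0.851

Wien's law: T_p/T_s = λ_s/λ_p = 533/1080 = 0.4935.
L_p/L_s = (R_p/R_s)²(T_p/T_s)⁴ = (3.00)²(0.4935)⁴ = 0.5339.
F_p/F_s = (L_p/L_s)/(d_p/d_s)² = 0.5339/(0.792)² = 0.8511.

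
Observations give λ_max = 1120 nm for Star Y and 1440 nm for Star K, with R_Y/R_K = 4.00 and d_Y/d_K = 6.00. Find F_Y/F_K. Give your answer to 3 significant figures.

1.21

Wien's law: T_Y/T_K = λ_K/λ_Y = 1440/1120 = 1.286.
L_Y/L_K = (R_Y/R_K)²(T_Y/T_K)⁴ = (4.00)²(1.286)⁴ = 43.72.
F_Y/F_K = (L_Y/L_K)/(d_Y/d_K)² = 43.72/(6.00)² = 1.214.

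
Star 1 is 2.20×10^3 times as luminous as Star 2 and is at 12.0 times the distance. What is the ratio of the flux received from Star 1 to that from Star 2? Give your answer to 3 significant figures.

F = L/(4πd²), so F_1/F_2 = (L_1/L_2) / (d_1/d_2)²
= 2.20×10^3 / (12.0)² = 2.20×10^3 / 144.0 = 15.28.

15.3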